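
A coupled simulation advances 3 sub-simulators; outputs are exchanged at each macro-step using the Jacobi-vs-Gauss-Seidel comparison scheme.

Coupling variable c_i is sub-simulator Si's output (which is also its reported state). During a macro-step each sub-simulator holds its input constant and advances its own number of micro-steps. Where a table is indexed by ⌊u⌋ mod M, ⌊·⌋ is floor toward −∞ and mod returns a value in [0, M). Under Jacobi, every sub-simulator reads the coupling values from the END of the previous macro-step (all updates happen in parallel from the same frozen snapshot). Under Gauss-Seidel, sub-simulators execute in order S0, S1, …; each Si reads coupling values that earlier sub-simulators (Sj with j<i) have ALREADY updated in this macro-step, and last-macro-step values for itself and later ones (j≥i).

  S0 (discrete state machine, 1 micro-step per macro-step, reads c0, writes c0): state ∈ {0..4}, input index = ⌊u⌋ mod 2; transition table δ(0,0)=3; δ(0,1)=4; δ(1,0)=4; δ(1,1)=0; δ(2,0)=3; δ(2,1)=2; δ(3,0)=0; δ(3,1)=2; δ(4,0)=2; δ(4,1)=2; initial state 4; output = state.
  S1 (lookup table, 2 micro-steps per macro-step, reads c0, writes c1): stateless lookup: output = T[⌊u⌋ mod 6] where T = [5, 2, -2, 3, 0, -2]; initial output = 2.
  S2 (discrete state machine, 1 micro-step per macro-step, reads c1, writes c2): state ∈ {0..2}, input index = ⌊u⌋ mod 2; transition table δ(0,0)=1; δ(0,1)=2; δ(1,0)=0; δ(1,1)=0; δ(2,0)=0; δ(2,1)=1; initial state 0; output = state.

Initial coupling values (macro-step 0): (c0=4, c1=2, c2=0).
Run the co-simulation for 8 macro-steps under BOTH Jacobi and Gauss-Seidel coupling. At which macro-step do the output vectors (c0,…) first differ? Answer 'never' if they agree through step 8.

first divergence at macro-step: 1

[Jacobi] macro 1: S0 reads c0=4 → after 1×micro: 2; S1 reads c0=4 → after 2×micro: 0; S2 reads c1=2 → after 1×micro: 1 ⇒ (c0=2, c1=0, c2=1)
[Jacobi] macro 2: S0 reads c0=2 → after 1×micro: 3; S1 reads c0=2 → after 2×micro: -2; S2 reads c1=0 → after 1×micro: 0 ⇒ (c0=3, c1=-2, c2=0)
[Jacobi] macro 3: S0 reads c0=3 → after 1×micro: 2; S1 reads c0=3 → after 2×micro: 3; S2 reads c1=-2 → after 1×micro: 1 ⇒ (c0=2, c1=3, c2=1)
[Jacobi] macro 4: S0 reads c0=2 → after 1×micro: 3; S1 reads c0=2 → after 2×micro: -2; S2 reads c1=3 → after 1×micro: 0 ⇒ (c0=3, c1=-2, c2=0)
[Jacobi] macro 5: S0 reads c0=3 → after 1×micro: 2; S1 reads c0=3 → after 2×micro: 3; S2 reads c1=-2 → after 1×micro: 1 ⇒ (c0=2, c1=3, c2=1)
[Jacobi] macro 6: S0 reads c0=2 → after 1×micro: 3; S1 reads c0=2 → after 2×micro: -2; S2 reads c1=3 → after 1×micro: 0 ⇒ (c0=3, c1=-2, c2=0)
[Jacobi] macro 7: S0 reads c0=3 → after 1×micro: 2; S1 reads c0=3 → after 2×micro: 3; S2 reads c1=-2 → after 1×micro: 1 ⇒ (c0=2, c1=3, c2=1)
[Jacobi] macro 8: S0 reads c0=2 → after 1×micro: 3; S1 reads c0=2 → after 2×micro: -2; S2 reads c1=3 → after 1×micro: 0 ⇒ (c0=3, c1=-2, c2=0)
[Gauss-Seidel] macro 1: S0 reads c0=4 → after 1×micro: 2; S1 reads c0=2 → after 2×micro: -2; S2 reads c1=-2 → after 1×micro: 1 ⇒ (c0=2, c1=-2, c2=1)
[Gauss-Seidel] macro 2: S0 reads c0=2 → after 1×micro: 3; S1 reads c0=3 → after 2×micro: 3; S2 reads c1=3 → after 1×micro: 0 ⇒ (c0=3, c1=3, c2=0)
[Gauss-Seidel] macro 3: S0 reads c0=3 → after 1×micro: 2; S1 reads c0=2 → after 2×micro: -2; S2 reads c1=-2 → after 1×micro: 1 ⇒ (c0=2, c1=-2, c2=1)
[Gauss-Seidel] macro 4: S0 reads c0=2 → after 1×micro: 3; S1 reads c0=3 → after 2×micro: 3; S2 reads c1=3 → after 1×micro: 0 ⇒ (c0=3, c1=3, c2=0)
[Gauss-Seidel] macro 5: S0 reads c0=3 → after 1×micro: 2; S1 reads c0=2 → after 2×micro: -2; S2 reads c1=-2 → after 1×micro: 1 ⇒ (c0=2, c1=-2, c2=1)
[Gauss-Seidel] macro 6: S0 reads c0=2 → after 1×micro: 3; S1 reads c0=3 → after 2×micro: 3; S2 reads c1=3 → after 1×micro: 0 ⇒ (c0=3, c1=3, c2=0)
[Gauss-Seidel] macro 7: S0 reads c0=3 → after 1×micro: 2; S1 reads c0=2 → after 2×micro: -2; S2 reads c1=-2 → after 1×micro: 1 ⇒ (c0=2, c1=-2, c2=1)
[Gauss-Seidel] macro 8: S0 reads c0=2 → after 1×micro: 3; S1 reads c0=3 → after 2×micro: 3; S2 reads c1=3 → after 1×micro: 0 ⇒ (c0=3, c1=3, c2=0)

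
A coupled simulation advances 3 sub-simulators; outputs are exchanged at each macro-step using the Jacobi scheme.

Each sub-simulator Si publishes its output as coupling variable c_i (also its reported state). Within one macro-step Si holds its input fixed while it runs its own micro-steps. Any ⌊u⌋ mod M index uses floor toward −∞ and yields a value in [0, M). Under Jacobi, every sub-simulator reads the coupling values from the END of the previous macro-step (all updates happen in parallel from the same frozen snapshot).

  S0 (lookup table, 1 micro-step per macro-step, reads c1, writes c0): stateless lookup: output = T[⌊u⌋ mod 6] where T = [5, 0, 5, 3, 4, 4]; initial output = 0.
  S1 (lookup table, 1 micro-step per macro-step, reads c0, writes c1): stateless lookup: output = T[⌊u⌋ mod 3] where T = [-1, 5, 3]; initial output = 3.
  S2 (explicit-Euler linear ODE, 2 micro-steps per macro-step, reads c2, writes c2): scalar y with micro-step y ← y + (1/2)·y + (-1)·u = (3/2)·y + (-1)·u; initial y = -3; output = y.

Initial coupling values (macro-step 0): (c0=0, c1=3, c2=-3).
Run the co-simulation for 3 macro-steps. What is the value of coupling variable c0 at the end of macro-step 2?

c0 at macro-step 2 = 4

macro 1: S0 reads c1=3 → after 1×micro: 3; S1 reads c0=0 → after 1×micro: -1; S2 reads c2=-3 → after 2×micro: 3/4 ⇒ (c0=3, c1=-1, c2=3/4)
macro 2: S0 reads c1=-1 → after 1×micro: 4; S1 reads c0=3 → after 1×micro: -1; S2 reads c2=3/4 → after 2×micro: -3/16 ⇒ (c0=4, c1=-1, c2=-3/16)
macro 3: S0 reads c1=-1 → after 1×micro: 4; S1 reads c0=4 → after 1×micro: 5; S2 reads c2=-3/16 → after 2×micro: 3/64 ⇒ (c0=4, c1=5, c2=3/64)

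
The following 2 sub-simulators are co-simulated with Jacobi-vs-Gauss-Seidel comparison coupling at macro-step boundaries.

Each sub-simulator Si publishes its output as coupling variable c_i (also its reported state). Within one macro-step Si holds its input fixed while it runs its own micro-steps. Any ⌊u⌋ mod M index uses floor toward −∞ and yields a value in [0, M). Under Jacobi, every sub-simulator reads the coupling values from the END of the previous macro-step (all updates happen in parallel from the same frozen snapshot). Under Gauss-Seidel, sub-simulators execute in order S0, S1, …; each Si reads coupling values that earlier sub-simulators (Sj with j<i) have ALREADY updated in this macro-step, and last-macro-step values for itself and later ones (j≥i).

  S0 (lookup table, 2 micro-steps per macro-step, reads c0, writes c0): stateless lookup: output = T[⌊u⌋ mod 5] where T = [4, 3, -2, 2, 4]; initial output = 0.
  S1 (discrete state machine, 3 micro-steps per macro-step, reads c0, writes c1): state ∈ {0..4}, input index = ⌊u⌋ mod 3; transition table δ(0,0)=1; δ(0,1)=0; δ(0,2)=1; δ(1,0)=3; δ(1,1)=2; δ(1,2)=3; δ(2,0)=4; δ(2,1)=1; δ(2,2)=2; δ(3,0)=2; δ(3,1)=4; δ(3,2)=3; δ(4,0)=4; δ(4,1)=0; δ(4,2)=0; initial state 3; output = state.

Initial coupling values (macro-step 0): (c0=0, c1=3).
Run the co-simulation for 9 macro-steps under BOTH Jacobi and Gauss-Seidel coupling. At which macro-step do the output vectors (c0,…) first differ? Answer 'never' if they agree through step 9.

[Jacobi] macro 1: S0 reads c0=0 → after 2×micro: 4; S1 reads c0=0 → after 3×micro: 4 ⇒ (c0=4, c1=4)
[Jacobi] macro 2: S0 reads c0=4 → after 2×micro: 4; S1 reads c0=4 → after 3×micro: 0 ⇒ (c0=4, c1=0)
[Jacobi] macro 3: S0 reads c0=4 → after 2×micro: 4; S1 reads c0=4 → after 3×micro: 0 ⇒ (c0=4, c1=0)
[Jacobi] macro 4: S0 reads c0=4 → after 2×micro: 4; S1 reads c0=4 → after 3×micro: 0 ⇒ (c0=4, c1=0)
[Jacobi] macro 5: S0 reads c0=4 → after 2×micro: 4; S1 reads c0=4 → after 3×micro: 0 ⇒ (c0=4, c1=0)
[Jacobi] macro 6: S0 reads c0=4 → after 2×micro: 4; S1 reads c0=4 → after 3×micro: 0 ⇒ (c0=4, c1=0)
[Jacobi] macro 7: S0 reads c0=4 → after 2×micro: 4; S1 reads c0=4 → after 3×micro: 0 ⇒ (c0=4, c1=0)
[Jacobi] macro 8: S0 reads c0=4 → after 2×micro: 4; S1 reads c0=4 → after 3×micro: 0 ⇒ (c0=4, c1=0)
[Jacobi] macro 9: S0 reads c0=4 → after 2×micro: 4; S1 reads c0=4 → after 3×micro: 0 ⇒ (c0=4, c1=0)
[Gauss-Seidel] macro 1: S0 reads c0=0 → after 2×micro: 4; S1 reads c0=4 → after 3×micro: 0 ⇒ (c0=4, c1=0)
[Gauss-Seidel] macro 2: S0 reads c0=4 → after 2×micro: 4; S1 reads c0=4 → after 3×micro: 0 ⇒ (c0=4, c1=0)
[Gauss-Seidel] macro 3: S0 reads c0=4 → after 2×micro: 4; S1 reads c0=4 → after 3×micro: 0 ⇒ (c0=4, c1=0)
[Gauss-Seidel] macro 4: S0 reads c0=4 → after 2×micro: 4; S1 reads c0=4 → after 3×micro: 0 ⇒ (c0=4, c1=0)
[Gauss-Seidel] macro 5: S0 reads c0=4 → after 2×micro: 4; S1 reads c0=4 → after 3×micro: 0 ⇒ (c0=4, c1=0)
[Gauss-Seidel] macro 6: S0 reads c0=4 → after 2×micro: 4; S1 reads c0=4 → after 3×micro: 0 ⇒ (c0=4, c1=0)
[Gauss-Seidel] macro 7: S0 reads c0=4 → after 2×micro: 4; S1 reads c0=4 → after 3×micro: 0 ⇒ (c0=4, c1=0)
[Gauss-Seidel] macro 8: S0 reads c0=4 → after 2×micro: 4; S1 reads c0=4 → after 3×micro: 0 ⇒ (c0=4, c1=0)
[Gauss-Seidel] macro 9: S0 reads c0=4 → after 2×micro: 4; S1 reads c0=4 → after 3×micro: 0 ⇒ (c0=4, c1=0)

first divergence at macro-step: 1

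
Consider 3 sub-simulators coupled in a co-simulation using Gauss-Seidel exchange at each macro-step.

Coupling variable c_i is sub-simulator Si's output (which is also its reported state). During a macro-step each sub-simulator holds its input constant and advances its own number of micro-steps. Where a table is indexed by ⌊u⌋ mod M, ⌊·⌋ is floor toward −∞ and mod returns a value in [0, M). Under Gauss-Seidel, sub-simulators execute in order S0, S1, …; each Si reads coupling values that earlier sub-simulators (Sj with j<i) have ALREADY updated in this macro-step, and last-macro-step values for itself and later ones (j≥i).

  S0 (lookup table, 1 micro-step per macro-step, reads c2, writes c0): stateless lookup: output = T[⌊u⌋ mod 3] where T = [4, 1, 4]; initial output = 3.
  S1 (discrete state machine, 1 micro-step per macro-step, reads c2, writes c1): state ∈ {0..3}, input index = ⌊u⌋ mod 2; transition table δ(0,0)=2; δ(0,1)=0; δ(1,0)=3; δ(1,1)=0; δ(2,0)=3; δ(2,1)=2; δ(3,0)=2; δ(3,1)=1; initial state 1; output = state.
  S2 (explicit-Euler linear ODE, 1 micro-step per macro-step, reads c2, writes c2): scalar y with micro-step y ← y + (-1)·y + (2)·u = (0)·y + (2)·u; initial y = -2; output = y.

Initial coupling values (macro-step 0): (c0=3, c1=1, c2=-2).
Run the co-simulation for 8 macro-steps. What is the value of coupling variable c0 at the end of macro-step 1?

macro 1: S0 reads c2=-2 → after 1×micro: 1; S1 reads c2=-2 → after 1×micro: 3; S2 reads c2=-2 → after 1×micro: -4 ⇒ (c0=1, c1=3, c2=-4)
macro 2: S0 reads c2=-4 → after 1×micro: 4; S1 reads c2=-4 → after 1×micro: 2; S2 reads c2=-4 → after 1×micro: -8 ⇒ (c0=4, c1=2, c2=-8)
macro 3: S0 reads c2=-8 → after 1×micro: 1; S1 reads c2=-8 → after 1×micro: 3; S2 reads c2=-8 → after 1×micro: -16 ⇒ (c0=1, c1=3, c2=-16)
macro 4: S0 reads c2=-16 → after 1×micro: 4; S1 reads c2=-16 → after 1×micro: 2; S2 reads c2=-16 → after 1×micro: -32 ⇒ (c0=4, c1=2, c2=-32)
macro 5: S0 reads c2=-32 → after 1×micro: 1; S1 reads c2=-32 → after 1×micro: 3; S2 reads c2=-32 → after 1×micro: -64 ⇒ (c0=1, c1=3, c2=-64)
macro 6: S0 reads c2=-64 → after 1×micro: 4; S1 reads c2=-64 → after 1×micro: 2; S2 reads c2=-64 → after 1×micro: -128 ⇒ (c0=4, c1=2, c2=-128)
macro 7: S0 reads c2=-128 → after 1×micro: 1; S1 reads c2=-128 → after 1×micro: 3; S2 reads c2=-128 → after 1×micro: -256 ⇒ (c0=1, c1=3, c2=-256)
macro 8: S0 reads c2=-256 → after 1×micro: 4; S1 reads c2=-256 → after 1×micro: 2; S2 reads c2=-256 → after 1×micro: -512 ⇒ (c0=4, c1=2, c2=-512)

c0 at macro-step 1 = 1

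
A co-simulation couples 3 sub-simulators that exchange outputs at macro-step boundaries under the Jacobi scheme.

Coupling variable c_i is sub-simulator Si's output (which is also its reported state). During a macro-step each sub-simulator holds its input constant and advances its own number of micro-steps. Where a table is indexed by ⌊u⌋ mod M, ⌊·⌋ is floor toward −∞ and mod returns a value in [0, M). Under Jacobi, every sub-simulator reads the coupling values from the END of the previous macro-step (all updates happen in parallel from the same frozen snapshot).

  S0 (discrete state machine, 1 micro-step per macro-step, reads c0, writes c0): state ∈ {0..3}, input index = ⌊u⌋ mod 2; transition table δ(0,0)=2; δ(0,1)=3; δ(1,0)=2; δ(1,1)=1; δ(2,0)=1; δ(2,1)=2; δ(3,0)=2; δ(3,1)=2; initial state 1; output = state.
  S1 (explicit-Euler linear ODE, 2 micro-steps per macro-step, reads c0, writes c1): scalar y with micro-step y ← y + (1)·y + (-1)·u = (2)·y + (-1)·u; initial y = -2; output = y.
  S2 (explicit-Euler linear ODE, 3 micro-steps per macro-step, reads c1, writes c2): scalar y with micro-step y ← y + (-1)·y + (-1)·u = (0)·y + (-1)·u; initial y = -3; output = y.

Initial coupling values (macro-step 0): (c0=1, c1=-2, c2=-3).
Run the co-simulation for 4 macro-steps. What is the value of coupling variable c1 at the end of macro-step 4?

c1 at macro-step 4 = -767

macro 1: S0 reads c0=1 → after 1×micro: 1; S1 reads c0=1 → after 2×micro: -11; S2 reads c1=-2 → after 3×micro: 2 ⇒ (c0=1, c1=-11, c2=2)
macro 2: S0 reads c0=1 → after 1×micro: 1; S1 reads c0=1 → after 2×micro: -47; S2 reads c1=-11 → after 3×micro: 11 ⇒ (c0=1, c1=-47, c2=11)
macro 3: S0 reads c0=1 → after 1×micro: 1; S1 reads c0=1 → after 2×micro: -191; S2 reads c1=-47 → after 3×micro: 47 ⇒ (c0=1, c1=-191, c2=47)
macro 4: S0 reads c0=1 → after 1×micro: 1; S1 reads c0=1 → after 2×micro: -767; S2 reads c1=-191 → after 3×micro: 191 ⇒ (c0=1, c1=-767, c2=191)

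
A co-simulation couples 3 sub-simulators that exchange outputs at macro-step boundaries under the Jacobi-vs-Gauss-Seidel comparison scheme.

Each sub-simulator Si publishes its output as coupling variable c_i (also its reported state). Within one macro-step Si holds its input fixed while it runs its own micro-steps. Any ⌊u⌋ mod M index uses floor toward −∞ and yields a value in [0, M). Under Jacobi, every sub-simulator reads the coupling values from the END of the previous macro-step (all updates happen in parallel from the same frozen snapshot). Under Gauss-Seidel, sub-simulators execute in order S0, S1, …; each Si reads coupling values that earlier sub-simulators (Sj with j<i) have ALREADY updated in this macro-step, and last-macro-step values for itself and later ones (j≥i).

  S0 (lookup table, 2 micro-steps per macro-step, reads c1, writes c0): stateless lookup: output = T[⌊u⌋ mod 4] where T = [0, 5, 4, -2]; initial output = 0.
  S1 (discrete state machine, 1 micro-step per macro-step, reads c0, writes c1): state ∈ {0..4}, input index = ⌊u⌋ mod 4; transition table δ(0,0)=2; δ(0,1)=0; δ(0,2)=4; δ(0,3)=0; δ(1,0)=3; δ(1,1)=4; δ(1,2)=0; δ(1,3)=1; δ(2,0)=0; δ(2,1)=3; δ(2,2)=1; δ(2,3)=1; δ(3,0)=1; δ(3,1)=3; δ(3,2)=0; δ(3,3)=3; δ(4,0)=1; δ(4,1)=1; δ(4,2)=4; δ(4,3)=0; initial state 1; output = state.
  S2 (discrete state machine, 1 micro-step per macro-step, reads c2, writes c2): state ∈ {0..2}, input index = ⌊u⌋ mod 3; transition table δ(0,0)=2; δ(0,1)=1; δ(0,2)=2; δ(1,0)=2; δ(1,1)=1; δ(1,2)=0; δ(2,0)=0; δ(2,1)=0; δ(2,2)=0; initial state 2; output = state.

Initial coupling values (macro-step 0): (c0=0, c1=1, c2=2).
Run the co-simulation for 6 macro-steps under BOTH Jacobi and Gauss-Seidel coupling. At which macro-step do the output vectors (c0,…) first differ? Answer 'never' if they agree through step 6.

[Jacobi] macro 1: S0 reads c1=1 → after 2×micro: 5; S1 reads c0=0 → after 1×micro: 3; S2 reads c2=2 → after 1×micro: 0 ⇒ (c0=5, c1=3, c2=0)
[Jacobi] macro 2: S0 reads c1=3 → after 2×micro: -2; S1 reads c0=5 → after 1×micro: 3; S2 reads c2=0 → after 1×micro: 2 ⇒ (c0=-2, c1=3, c2=2)
[Jacobi] macro 3: S0 reads c1=3 → after 2×micro: -2; S1 reads c0=-2 → after 1×micro: 0; S2 reads c2=2 → after 1×micro: 0 ⇒ (c0=-2, c1=0, c2=0)
[Jacobi] macro 4: S0 reads c1=0 → after 2×micro: 0; S1 reads c0=-2 → after 1×micro: 4; S2 reads c2=0 → after 1×micro: 2 ⇒ (c0=0, c1=4, c2=2)
[Jacobi] macro 5: S0 reads c1=4 → after 2×micro: 0; S1 reads c0=0 → after 1×micro: 1; S2 reads c2=2 → after 1×micro: 0 ⇒ (c0=0, c1=1, c2=0)
[Jacobi] macro 6: S0 reads c1=1 → after 2×micro: 5; S1 reads c0=0 → after 1×micro: 3; S2 reads c2=0 → after 1×micro: 2 ⇒ (c0=5, c1=3, c2=2)
[Gauss-Seidel] macro 1: S0 reads c1=1 → after 2×micro: 5; S1 reads c0=5 → after 1×micro: 4; S2 reads c2=2 → after 1×micro: 0 ⇒ (c0=5, c1=4, c2=0)
[Gauss-Seidel] macro 2: S0 reads c1=4 → after 2×micro: 0; S1 reads c0=0 → after 1×micro: 1; S2 reads c2=0 → after 1×micro: 2 ⇒ (c0=0, c1=1, c2=2)
[Gauss-Seidel] macro 3: S0 reads c1=1 → after 2×micro: 5; S1 reads c0=5 → after 1×micro: 4; S2 reads c2=2 → after 1×micro: 0 ⇒ (c0=5, c1=4, c2=0)
[Gauss-Seidel] macro 4: S0 reads c1=4 → after 2×micro: 0; S1 reads c0=0 → after 1×micro: 1; S2 reads c2=0 → after 1×micro: 2 ⇒ (c0=0, c1=1, c2=2)
[Gauss-Seidel] macro 5: S0 reads c1=1 → after 2×micro: 5; S1 reads c0=5 → after 1×micro: 4; S2 reads c2=2 → after 1×micro: 0 ⇒ (c0=5, c1=4, c2=0)
[Gauss-Seidel] macro 6: S0 reads c1=4 → after 2×micro: 0; S1 reads c0=0 → after 1×micro: 1; S2 reads c2=0 → after 1×micro: 2 ⇒ (c0=0, c1=1, c2=2)

first divergence at macro-step: 1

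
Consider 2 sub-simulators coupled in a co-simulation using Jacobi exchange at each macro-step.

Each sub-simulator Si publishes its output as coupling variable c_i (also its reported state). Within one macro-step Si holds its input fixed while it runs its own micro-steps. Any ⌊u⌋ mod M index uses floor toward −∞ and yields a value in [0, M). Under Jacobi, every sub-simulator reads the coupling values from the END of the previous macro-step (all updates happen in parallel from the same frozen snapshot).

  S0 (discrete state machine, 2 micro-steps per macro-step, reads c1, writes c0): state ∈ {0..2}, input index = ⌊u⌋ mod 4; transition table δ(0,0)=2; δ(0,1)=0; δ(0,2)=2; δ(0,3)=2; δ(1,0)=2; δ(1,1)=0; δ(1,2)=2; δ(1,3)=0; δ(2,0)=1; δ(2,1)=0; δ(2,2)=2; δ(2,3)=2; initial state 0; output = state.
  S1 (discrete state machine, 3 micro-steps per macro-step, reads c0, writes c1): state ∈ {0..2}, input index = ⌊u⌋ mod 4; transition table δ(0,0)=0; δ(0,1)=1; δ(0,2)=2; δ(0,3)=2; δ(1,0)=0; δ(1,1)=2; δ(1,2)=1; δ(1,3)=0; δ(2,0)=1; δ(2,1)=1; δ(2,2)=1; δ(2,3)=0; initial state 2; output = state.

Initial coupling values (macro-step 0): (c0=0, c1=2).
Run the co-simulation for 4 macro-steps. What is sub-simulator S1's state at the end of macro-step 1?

macro 1: S0 reads c1=2 → after 2×micro: 2; S1 reads c0=0 → after 3×micro: 0 ⇒ (c0=2, c1=0)
macro 2: S0 reads c1=0 → after 2×micro: 2; S1 reads c0=2 → after 3×micro: 1 ⇒ (c0=2, c1=1)
macro 3: S0 reads c1=1 → after 2×micro: 0; S1 reads c0=2 → after 3×micro: 1 ⇒ (c0=0, c1=1)
macro 4: S0 reads c1=1 → after 2×micro: 0; S1 reads c0=0 → after 3×micro: 0 ⇒ (c0=0, c1=0)

S1 state at macro-step 1 = 0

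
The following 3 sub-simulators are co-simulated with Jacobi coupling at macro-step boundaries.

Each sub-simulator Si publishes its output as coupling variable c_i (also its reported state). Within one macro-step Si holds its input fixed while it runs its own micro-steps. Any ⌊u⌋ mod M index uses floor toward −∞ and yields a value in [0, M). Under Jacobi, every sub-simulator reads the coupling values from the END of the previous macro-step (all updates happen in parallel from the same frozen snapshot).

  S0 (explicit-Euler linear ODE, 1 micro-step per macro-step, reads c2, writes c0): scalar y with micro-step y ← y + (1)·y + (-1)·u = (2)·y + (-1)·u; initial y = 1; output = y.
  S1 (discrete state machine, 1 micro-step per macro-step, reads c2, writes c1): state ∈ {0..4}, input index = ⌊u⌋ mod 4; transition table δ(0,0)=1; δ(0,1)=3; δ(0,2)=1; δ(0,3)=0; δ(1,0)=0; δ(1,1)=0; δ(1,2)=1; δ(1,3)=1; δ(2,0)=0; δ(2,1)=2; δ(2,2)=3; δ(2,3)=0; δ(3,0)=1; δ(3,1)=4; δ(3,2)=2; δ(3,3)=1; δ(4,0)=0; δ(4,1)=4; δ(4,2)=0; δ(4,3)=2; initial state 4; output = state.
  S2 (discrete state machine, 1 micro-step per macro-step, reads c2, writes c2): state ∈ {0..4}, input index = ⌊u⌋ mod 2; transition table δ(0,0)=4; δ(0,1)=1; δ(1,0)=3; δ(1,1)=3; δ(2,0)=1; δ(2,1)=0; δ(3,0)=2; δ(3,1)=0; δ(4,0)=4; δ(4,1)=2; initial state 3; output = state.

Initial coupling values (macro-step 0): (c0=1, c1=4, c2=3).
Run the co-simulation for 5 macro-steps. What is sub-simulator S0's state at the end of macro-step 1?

macro 1: S0 reads c2=3 → after 1×micro: -1; S1 reads c2=3 → after 1×micro: 2; S2 reads c2=3 → after 1×micro: 0 ⇒ (c0=-1, c1=2, c2=0)
macro 2: S0 reads c2=0 → after 1×micro: -2; S1 reads c2=0 → after 1×micro: 0; S2 reads c2=0 → after 1×micro: 4 ⇒ (c0=-2, c1=0, c2=4)
macro 3: S0 reads c2=4 → after 1×micro: -8; S1 reads c2=4 → after 1×micro: 1; S2 reads c2=4 → after 1×micro: 4 ⇒ (c0=-8, c1=1, c2=4)
macro 4: S0 reads c2=4 → after 1×micro: -20; S1 reads c2=4 → after 1×micro: 0; S2 reads c2=4 → after 1×micro: 4 ⇒ (c0=-20, c1=0, c2=4)
macro 5: S0 reads c2=4 → after 1×micro: -44; S1 reads c2=4 → after 1×micro: 1; S2 reads c2=4 → after 1×micro: 4 ⇒ (c0=-44, c1=1, c2=4)

S0 state at macro-step 1 = -1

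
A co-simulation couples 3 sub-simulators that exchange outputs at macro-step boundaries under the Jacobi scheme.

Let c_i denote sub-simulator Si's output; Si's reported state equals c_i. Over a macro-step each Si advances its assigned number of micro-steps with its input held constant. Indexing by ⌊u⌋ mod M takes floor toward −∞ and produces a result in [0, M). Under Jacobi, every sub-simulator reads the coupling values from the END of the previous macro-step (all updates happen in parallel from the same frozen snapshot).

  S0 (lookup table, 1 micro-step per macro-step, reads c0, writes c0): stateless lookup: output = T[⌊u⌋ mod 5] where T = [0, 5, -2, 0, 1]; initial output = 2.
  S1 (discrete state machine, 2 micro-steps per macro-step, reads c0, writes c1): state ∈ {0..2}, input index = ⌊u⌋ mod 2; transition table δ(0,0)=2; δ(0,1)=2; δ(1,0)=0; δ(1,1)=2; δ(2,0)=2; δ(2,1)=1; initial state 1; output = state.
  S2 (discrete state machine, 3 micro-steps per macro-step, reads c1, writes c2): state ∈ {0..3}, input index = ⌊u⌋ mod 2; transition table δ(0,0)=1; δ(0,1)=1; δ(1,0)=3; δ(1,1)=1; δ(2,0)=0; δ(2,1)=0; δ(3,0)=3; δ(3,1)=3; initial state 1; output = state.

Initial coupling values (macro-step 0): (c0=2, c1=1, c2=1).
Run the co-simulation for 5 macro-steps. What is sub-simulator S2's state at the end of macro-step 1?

macro 1: S0 reads c0=2 → after 1×micro: -2; S1 reads c0=2 → after 2×micro: 2; S2 reads c1=1 → after 3×micro: 1 ⇒ (c0=-2, c1=2, c2=1)
macro 2: S0 reads c0=-2 → after 1×micro: 0; S1 reads c0=-2 → after 2×micro: 2; S2 reads c1=2 → after 3×micro: 3 ⇒ (c0=0, c1=2, c2=3)
macro 3: S0 reads c0=0 → after 1×micro: 0; S1 reads c0=0 → after 2×micro: 2; S2 reads c1=2 → after 3×micro: 3 ⇒ (c0=0, c1=2, c2=3)
macro 4: S0 reads c0=0 → after 1×micro: 0; S1 reads c0=0 → after 2×micro: 2; S2 reads c1=2 → after 3×micro: 3 ⇒ (c0=0, c1=2, c2=3)
macro 5: S0 reads c0=0 → after 1×micro: 0; S1 reads c0=0 → after 2×micro: 2; S2 reads c1=2 → after 3×micro: 3 ⇒ (c0=0, c1=2, c2=3)

S2 state at macro-step 1 = 1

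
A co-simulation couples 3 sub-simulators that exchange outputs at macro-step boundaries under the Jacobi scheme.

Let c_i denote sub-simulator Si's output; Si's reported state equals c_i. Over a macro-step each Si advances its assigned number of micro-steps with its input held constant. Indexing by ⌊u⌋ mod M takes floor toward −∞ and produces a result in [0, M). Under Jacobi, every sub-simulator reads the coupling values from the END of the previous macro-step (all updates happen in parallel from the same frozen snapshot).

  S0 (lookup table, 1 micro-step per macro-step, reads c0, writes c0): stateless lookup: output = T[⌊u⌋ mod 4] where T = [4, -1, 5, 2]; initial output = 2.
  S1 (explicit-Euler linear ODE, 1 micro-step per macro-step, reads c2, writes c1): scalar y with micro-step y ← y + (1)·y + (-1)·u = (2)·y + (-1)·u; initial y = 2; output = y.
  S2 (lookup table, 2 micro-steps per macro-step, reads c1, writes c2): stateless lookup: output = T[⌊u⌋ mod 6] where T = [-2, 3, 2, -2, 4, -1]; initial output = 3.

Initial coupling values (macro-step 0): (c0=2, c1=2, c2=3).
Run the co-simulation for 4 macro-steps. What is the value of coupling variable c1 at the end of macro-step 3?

macro 1: S0 reads c0=2 → after 1×micro: 5; S1 reads c2=3 → after 1×micro: 1; S2 reads c1=2 → after 2×micro: 2 ⇒ (c0=5, c1=1, c2=2)
macro 2: S0 reads c0=5 → after 1×micro: -1; S1 reads c2=2 → after 1×micro: 0; S2 reads c1=1 → after 2×micro: 3 ⇒ (c0=-1, c1=0, c2=3)
macro 3: S0 reads c0=-1 → after 1×micro: 2; S1 reads c2=3 → after 1×micro: -3; S2 reads c1=0 → after 2×micro: -2 ⇒ (c0=2, c1=-3, c2=-2)
macro 4: S0 reads c0=2 → after 1×micro: 5; S1 reads c2=-2 → after 1×micro: -4; S2 reads c1=-3 → after 2×micro: -2 ⇒ (c0=5, c1=-4, c2=-2)

c1 at macro-step 3 = -3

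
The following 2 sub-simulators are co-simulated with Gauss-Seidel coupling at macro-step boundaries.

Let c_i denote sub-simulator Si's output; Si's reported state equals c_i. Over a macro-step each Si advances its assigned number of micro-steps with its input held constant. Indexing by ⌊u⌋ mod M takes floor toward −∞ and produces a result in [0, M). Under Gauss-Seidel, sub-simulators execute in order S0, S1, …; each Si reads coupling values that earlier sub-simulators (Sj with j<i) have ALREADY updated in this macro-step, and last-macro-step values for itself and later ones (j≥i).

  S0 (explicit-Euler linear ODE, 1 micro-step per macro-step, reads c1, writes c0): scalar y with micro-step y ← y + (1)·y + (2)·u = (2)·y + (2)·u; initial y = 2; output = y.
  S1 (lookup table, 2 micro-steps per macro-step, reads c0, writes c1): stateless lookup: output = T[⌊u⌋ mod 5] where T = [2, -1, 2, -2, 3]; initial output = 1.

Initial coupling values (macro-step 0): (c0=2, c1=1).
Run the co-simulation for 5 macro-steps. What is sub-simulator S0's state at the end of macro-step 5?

S0 state at macro-step 5 = 114

macro 1: S0 reads c1=1 → after 1×micro: 6; S1 reads c0=6 → after 2×micro: -1 ⇒ (c0=6, c1=-1)
macro 2: S0 reads c1=-1 → after 1×micro: 10; S1 reads c0=10 → after 2×micro: 2 ⇒ (c0=10, c1=2)
macro 3: S0 reads c1=2 → after 1×micro: 24; S1 reads c0=24 → after 2×micro: 3 ⇒ (c0=24, c1=3)
macro 4: S0 reads c1=3 → after 1×micro: 54; S1 reads c0=54 → after 2×micro: 3 ⇒ (c0=54, c1=3)
macro 5: S0 reads c1=3 → after 1×micro: 114; S1 reads c0=114 → after 2×micro: 3 ⇒ (c0=114, c1=3)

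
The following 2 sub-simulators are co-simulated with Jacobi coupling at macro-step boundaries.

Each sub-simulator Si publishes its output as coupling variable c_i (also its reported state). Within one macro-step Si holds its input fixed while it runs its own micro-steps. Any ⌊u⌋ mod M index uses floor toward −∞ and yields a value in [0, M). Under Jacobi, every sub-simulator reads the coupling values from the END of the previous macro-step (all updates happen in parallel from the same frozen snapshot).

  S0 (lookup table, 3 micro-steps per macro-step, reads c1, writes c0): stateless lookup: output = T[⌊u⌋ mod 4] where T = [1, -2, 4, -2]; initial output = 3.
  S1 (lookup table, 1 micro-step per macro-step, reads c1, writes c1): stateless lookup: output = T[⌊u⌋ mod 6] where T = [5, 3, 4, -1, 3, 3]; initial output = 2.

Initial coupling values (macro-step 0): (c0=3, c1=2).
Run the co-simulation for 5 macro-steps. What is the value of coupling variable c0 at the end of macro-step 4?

macro 1: S0 reads c1=2 → after 3×micro: 4; S1 reads c1=2 → after 1×micro: 4 ⇒ (c0=4, c1=4)
macro 2: S0 reads c1=4 → after 3×micro: 1; S1 reads c1=4 → after 1×micro: 3 ⇒ (c0=1, c1=3)
macro 3: S0 reads c1=3 → after 3×micro: -2; S1 reads c1=3 → after 1×micro: -1 ⇒ (c0=-2, c1=-1)
macro 4: S0 reads c1=-1 → after 3×micro: -2; S1 reads c1=-1 → after 1×micro: 3 ⇒ (c0=-2, c1=3)
macro 5: S0 reads c1=3 → after 3×micro: -2; S1 reads c1=3 → after 1×micro: -1 ⇒ (c0=-2, c1=-1)

c0 at macro-step 4 = -2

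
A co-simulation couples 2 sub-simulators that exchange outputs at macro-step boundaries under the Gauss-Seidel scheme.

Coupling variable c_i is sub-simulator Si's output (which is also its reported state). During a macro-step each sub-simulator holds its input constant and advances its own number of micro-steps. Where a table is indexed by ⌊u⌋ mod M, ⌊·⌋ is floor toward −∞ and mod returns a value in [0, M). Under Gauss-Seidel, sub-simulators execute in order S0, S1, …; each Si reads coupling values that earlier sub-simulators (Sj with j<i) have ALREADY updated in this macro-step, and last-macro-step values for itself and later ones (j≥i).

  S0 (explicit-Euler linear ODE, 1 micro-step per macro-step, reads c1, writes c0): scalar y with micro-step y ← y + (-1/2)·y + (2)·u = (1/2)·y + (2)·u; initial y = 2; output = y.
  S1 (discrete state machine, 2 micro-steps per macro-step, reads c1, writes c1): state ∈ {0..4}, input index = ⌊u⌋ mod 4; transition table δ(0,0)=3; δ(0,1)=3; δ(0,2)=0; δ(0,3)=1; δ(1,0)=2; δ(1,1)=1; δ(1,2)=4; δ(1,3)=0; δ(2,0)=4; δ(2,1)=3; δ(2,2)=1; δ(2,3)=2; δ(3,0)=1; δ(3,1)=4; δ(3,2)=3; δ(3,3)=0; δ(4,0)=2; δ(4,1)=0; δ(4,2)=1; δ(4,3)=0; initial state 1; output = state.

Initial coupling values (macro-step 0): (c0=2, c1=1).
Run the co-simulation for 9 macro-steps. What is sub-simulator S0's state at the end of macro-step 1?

S0 state at macro-step 1 = 3

macro 1: S0 reads c1=1 → after 1×micro: 3; S1 reads c1=1 → after 2×micro: 1 ⇒ (c0=3, c1=1)
macro 2: S0 reads c1=1 → after 1×micro: 7/2; S1 reads c1=1 → after 2×micro: 1 ⇒ (c0=7/2, c1=1)
macro 3: S0 reads c1=1 → after 1×micro: 15/4; S1 reads c1=1 → after 2×micro: 1 ⇒ (c0=15/4, c1=1)
macro 4: S0 reads c1=1 → after 1×micro: 31/8; S1 reads c1=1 → after 2×micro: 1 ⇒ (c0=31/8, c1=1)
macro 5: S0 reads c1=1 → after 1×micro: 63/16; S1 reads c1=1 → after 2×micro: 1 ⇒ (c0=63/16, c1=1)
macro 6: S0 reads c1=1 → after 1×micro: 127/32; S1 reads c1=1 → after 2×micro: 1 ⇒ (c0=127/32, c1=1)
macro 7: S0 reads c1=1 → after 1×micro: 255/64; S1 reads c1=1 → after 2×micro: 1 ⇒ (c0=255/64, c1=1)
macro 8: S0 reads c1=1 → after 1×micro: 511/128; S1 reads c1=1 → after 2×micro: 1 ⇒ (c0=511/128, c1=1)
macro 9: S0 reads c1=1 → after 1×micro: 1023/256; S1 reads c1=1 → after 2×micro: 1 ⇒ (c0=1023/256, c1=1)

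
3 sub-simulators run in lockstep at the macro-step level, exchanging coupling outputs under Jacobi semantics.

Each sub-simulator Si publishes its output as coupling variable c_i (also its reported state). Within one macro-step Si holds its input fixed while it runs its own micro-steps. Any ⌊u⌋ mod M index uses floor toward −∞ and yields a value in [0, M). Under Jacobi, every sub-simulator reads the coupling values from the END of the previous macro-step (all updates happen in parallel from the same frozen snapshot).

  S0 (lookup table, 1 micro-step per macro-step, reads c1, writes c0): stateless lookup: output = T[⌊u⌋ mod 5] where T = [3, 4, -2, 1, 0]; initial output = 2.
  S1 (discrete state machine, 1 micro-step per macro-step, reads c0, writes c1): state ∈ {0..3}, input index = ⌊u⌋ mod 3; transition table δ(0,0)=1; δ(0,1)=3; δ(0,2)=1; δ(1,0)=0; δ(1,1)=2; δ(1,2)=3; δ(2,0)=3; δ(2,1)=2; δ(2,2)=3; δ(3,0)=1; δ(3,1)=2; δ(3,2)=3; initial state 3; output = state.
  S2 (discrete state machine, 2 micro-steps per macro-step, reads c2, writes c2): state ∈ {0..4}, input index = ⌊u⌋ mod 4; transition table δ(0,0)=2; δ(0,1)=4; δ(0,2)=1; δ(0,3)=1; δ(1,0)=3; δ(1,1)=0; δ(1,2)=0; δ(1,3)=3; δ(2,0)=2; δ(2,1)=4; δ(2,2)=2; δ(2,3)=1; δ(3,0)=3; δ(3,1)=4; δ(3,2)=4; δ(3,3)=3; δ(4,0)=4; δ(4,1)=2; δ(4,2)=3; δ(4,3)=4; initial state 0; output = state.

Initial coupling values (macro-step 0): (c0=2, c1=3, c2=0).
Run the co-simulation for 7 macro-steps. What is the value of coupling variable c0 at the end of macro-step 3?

c0 at macro-step 3 = -2

macro 1: S0 reads c1=3 → after 1×micro: 1; S1 reads c0=2 → after 1×micro: 3; S2 reads c2=0 → after 2×micro: 2 ⇒ (c0=1, c1=3, c2=2)
macro 2: S0 reads c1=3 → after 1×micro: 1; S1 reads c0=1 → after 1×micro: 2; S2 reads c2=2 → after 2×micro: 2 ⇒ (c0=1, c1=2, c2=2)
macro 3: S0 reads c1=2 → after 1×micro: -2; S1 reads c0=1 → after 1×micro: 2; S2 reads c2=2 → after 2×micro: 2 ⇒ (c0=-2, c1=2, c2=2)
macro 4: S0 reads c1=2 → after 1×micro: -2; S1 reads c0=-2 → after 1×micro: 2; S2 reads c2=2 → after 2×micro: 2 ⇒ (c0=-2, c1=2, c2=2)
macro 5: S0 reads c1=2 → after 1×micro: -2; S1 reads c0=-2 → after 1×micro: 2; S2 reads c2=2 → after 2×micro: 2 ⇒ (c0=-2, c1=2, c2=2)
macro 6: S0 reads c1=2 → after 1×micro: -2; S1 reads c0=-2 → after 1×micro: 2; S2 reads c2=2 → after 2×micro: 2 ⇒ (c0=-2, c1=2, c2=2)
macro 7: S0 reads c1=2 → after 1×micro: -2; S1 reads c0=-2 → after 1×micro: 2; S2 reads c2=2 → after 2×micro: 2 ⇒ (c0=-2, c1=2, c2=2)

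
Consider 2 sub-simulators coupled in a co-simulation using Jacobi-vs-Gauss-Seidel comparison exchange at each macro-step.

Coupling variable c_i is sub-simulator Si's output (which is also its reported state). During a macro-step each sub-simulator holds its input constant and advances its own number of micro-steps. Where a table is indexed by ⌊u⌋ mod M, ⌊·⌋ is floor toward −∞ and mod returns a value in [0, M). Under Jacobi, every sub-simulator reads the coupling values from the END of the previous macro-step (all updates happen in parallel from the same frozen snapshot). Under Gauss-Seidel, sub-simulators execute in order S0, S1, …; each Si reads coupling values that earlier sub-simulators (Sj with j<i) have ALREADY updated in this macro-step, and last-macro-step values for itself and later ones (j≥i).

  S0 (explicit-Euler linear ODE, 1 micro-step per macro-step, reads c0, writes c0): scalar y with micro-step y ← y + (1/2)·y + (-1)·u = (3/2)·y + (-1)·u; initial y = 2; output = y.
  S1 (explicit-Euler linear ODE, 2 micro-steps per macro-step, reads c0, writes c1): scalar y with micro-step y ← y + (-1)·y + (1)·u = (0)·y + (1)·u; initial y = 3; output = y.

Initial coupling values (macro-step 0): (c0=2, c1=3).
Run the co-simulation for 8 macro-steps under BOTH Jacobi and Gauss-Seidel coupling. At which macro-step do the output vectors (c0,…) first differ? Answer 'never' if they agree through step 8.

[Jacobi] macro 1: S0 reads c0=2 → after 1×micro: 1; S1 reads c0=2 → after 2×micro: 2 ⇒ (c0=1, c1=2)
[Jacobi] macro 2: S0 reads c0=1 → after 1×micro: 1/2; S1 reads c0=1 → after 2×micro: 1 ⇒ (c0=1/2, c1=1)
[Jacobi] macro 3: S0 reads c0=1/2 → after 1×micro: 1/4; S1 reads c0=1/2 → after 2×micro: 1/2 ⇒ (c0=1/4, c1=1/2)
[Jacobi] macro 4: S0 reads c0=1/4 → after 1×micro: 1/8; S1 reads c0=1/4 → after 2×micro: 1/4 ⇒ (c0=1/8, c1=1/4)
[Jacobi] macro 5: S0 reads c0=1/8 → after 1×micro: 1/16; S1 reads c0=1/8 → after 2×micro: 1/8 ⇒ (c0=1/16, c1=1/8)
[Jacobi] macro 6: S0 reads c0=1/16 → after 1×micro: 1/32; S1 reads c0=1/16 → after 2×micro: 1/16 ⇒ (c0=1/32, c1=1/16)
[Jacobi] macro 7: S0 reads c0=1/32 → after 1×micro: 1/64; S1 reads c0=1/32 → after 2×micro: 1/32 ⇒ (c0=1/64, c1=1/32)
[Jacobi] macro 8: S0 reads c0=1/64 → after 1×micro: 1/128; S1 reads c0=1/64 → after 2×micro: 1/64 ⇒ (c0=1/128, c1=1/64)
[Gauss-Seidel] macro 1: S0 reads c0=2 → after 1×micro: 1; S1 reads c0=1 → after 2×micro: 1 ⇒ (c0=1, c1=1)
[Gauss-Seidel] macro 2: S0 reads c0=1 → after 1×micro: 1/2; S1 reads c0=1/2 → after 2×micro: 1/2 ⇒ (c0=1/2, c1=1/2)
[Gauss-Seidel] macro 3: S0 reads c0=1/2 → after 1×micro: 1/4; S1 reads c0=1/4 → after 2×micro: 1/4 ⇒ (c0=1/4, c1=1/4)
[Gauss-Seidel] macro 4: S0 reads c0=1/4 → after 1×micro: 1/8; S1 reads c0=1/8 → after 2×micro: 1/8 ⇒ (c0=1/8, c1=1/8)
[Gauss-Seidel] macro 5: S0 reads c0=1/8 → after 1×micro: 1/16; S1 reads c0=1/16 → after 2×micro: 1/16 ⇒ (c0=1/16, c1=1/16)
[Gauss-Seidel] macro 6: S0 reads c0=1/16 → after 1×micro: 1/32; S1 reads c0=1/32 → after 2×micro: 1/32 ⇒ (c0=1/32, c1=1/32)
[Gauss-Seidel] macro 7: S0 reads c0=1/32 → after 1×micro: 1/64; S1 reads c0=1/64 → after 2×micro: 1/64 ⇒ (c0=1/64, c1=1/64)
[Gauss-Seidel] macro 8: S0 reads c0=1/64 → after 1×micro: 1/128; S1 reads c0=1/128 → after 2×micro: 1/128 ⇒ (c0=1/128, c1=1/128)

first divergence at macro-step: 1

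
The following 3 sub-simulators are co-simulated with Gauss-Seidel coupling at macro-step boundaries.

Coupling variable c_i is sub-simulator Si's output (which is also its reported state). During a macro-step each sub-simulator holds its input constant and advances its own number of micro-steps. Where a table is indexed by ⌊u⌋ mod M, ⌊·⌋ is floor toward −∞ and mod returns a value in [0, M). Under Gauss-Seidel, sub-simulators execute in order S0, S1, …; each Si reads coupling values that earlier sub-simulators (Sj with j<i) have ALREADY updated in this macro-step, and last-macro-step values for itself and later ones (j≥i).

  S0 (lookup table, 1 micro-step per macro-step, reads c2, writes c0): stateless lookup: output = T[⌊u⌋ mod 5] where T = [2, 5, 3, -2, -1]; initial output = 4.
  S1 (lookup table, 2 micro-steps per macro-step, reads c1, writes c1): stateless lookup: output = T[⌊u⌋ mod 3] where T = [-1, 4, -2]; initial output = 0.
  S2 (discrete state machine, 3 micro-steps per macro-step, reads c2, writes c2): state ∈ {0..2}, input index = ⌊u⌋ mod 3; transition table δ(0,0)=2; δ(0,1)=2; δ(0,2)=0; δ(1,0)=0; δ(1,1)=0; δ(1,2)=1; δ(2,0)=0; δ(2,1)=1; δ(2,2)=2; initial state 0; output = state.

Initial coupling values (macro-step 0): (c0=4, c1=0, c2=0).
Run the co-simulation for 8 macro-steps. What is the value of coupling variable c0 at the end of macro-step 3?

c0 at macro-step 3 = 3

macro 1: S0 reads c2=0 → after 1×micro: 2; S1 reads c1=0 → after 2×micro: -1; S2 reads c2=0 → after 3×micro: 2 ⇒ (c0=2, c1=-1, c2=2)
macro 2: S0 reads c2=2 → after 1×micro: 3; S1 reads c1=-1 → after 2×micro: -2; S2 reads c2=2 → after 3×micro: 2 ⇒ (c0=3, c1=-2, c2=2)
macro 3: S0 reads c2=2 → after 1×micro: 3; S1 reads c1=-2 → after 2×micro: 4; S2 reads c2=2 → after 3×micro: 2 ⇒ (c0=3, c1=4, c2=2)
macro 4: S0 reads c2=2 → after 1×micro: 3; S1 reads c1=4 → after 2×micro: 4; S2 reads c2=2 → after 3×micro: 2 ⇒ (c0=3, c1=4, c2=2)
macro 5: S0 reads c2=2 → after 1×micro: 3; S1 reads c1=4 → after 2×micro: 4; S2 reads c2=2 → after 3×micro: 2 ⇒ (c0=3, c1=4, c2=2)
macro 6: S0 reads c2=2 → after 1×micro: 3; S1 reads c1=4 → after 2×micro: 4; S2 reads c2=2 → after 3×micro: 2 ⇒ (c0=3, c1=4, c2=2)
macro 7: S0 reads c2=2 → after 1×micro: 3; S1 reads c1=4 → after 2×micro: 4; S2 reads c2=2 → after 3×micro: 2 ⇒ (c0=3, c1=4, c2=2)
macro 8: S0 reads c2=2 → after 1×micro: 3; S1 reads c1=4 → after 2×micro: 4; S2 reads c2=2 → after 3×micro: 2 ⇒ (c0=3, c1=4, c2=2)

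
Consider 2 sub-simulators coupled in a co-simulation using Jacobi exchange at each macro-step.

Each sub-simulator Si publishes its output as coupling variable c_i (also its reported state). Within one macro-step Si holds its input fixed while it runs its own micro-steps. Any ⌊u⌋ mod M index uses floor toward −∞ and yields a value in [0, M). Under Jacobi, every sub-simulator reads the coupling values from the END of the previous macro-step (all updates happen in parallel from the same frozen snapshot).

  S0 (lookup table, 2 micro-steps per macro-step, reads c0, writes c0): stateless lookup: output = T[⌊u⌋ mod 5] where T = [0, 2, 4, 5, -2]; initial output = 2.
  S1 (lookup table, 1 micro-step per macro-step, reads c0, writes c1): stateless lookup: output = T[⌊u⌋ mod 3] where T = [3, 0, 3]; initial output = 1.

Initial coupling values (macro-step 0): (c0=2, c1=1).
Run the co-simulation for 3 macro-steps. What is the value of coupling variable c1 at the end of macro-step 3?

c1 at macro-step 3 = 0

macro 1: S0 reads c0=2 → after 2×micro: 4; S1 reads c0=2 → after 1×micro: 3 ⇒ (c0=4, c1=3)
macro 2: S0 reads c0=4 → after 2×micro: -2; S1 reads c0=4 → after 1×micro: 0 ⇒ (c0=-2, c1=0)
macro 3: S0 reads c0=-2 → after 2×micro: 5; S1 reads c0=-2 → after 1×micro: 0 ⇒ (c0=5, c1=0)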